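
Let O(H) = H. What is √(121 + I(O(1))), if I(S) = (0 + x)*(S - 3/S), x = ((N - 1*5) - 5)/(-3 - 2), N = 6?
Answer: √2985/5 ≈ 10.927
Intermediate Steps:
x = ⅘ (x = ((6 - 1*5) - 5)/(-3 - 2) = ((6 - 5) - 5)/(-5) = (1 - 5)*(-⅕) = -4*(-⅕) = ⅘ ≈ 0.80000)
I(S) = -12/(5*S) + 4*S/5 (I(S) = (0 + ⅘)*(S - 3/S) = 4*(S - 3/S)/5 = -12/(5*S) + 4*S/5)
√(121 + I(O(1))) = √(121 + (⅘)*(-3 + 1²)/1) = √(121 + (⅘)*1*(-3 + 1)) = √(121 + (⅘)*1*(-2)) = √(121 - 8/5) = √(597/5) = √2985/5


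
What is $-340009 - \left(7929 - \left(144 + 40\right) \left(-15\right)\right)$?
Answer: $-350698$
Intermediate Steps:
$-340009 - \left(7929 - \left(144 + 40\right) \left(-15\right)\right) = -340009 + \left(184 \left(-15\right) - 7929\right) = -340009 - 10689 = -350698$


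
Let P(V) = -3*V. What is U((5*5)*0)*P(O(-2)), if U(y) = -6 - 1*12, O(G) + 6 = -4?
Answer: -540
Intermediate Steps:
O(G) = -10 (O(G) = -6 - 4 = -10)
P(V) = -3*V
U(y) = -18 (U(y) = -6 - 12 = -18)
U((5*5)*0)*P(O(-2)) = -(-54)*(-10) = -18*30 = -540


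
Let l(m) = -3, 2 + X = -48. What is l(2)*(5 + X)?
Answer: 135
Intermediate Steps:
X = -50 (X = -2 - 48 = -50)
l(2)*(5 + X) = -3*(5 - 50) = -3*(-45) = 135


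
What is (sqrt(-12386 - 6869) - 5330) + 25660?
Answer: 20330 + I*sqrt(19255) ≈ 20330.0 + 138.76*I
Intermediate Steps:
(sqrt(-12386 - 6869) - 5330) + 25660 = (sqrt(-19255) - 5330) + 25660 = (I*sqrt(19255) - 5330) + 25660 = (-5330 + I*sqrt(19255)) + 25660 = 20330 + I*sqrt(19255)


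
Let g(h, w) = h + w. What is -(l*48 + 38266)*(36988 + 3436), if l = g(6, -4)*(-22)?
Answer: -1461489296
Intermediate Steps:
l = -44 (l = (6 - 4)*(-22) = 2*(-22) = -44)
-(l*48 + 38266)*(36988 + 3436) = -(-44*48 + 38266)*(36988 + 3436) = -(-2112 + 38266)*40424 = -36154*40424 = -1*1461489296 = -1461489296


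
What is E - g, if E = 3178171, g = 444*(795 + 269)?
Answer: 2705755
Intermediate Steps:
g = 472416 (g = 444*1064 = 472416)
E - g = 3178171 - 1*472416 = 3178171 - 472416 = 2705755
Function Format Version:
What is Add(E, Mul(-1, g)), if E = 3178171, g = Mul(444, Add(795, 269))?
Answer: 2705755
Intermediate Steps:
g = 472416 (g = Mul(444, 1064) = 472416)
Add(E, Mul(-1, g)) = Add(3178171, Mul(-1, 472416)) = Add(3178171, -472416) = 2705755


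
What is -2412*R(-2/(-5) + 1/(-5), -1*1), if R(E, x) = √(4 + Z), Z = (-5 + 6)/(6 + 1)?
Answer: -2412*√203/7 ≈ -4909.4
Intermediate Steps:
Z = ⅐ (Z = 1/7 = 1*(⅐) = ⅐ ≈ 0.14286)
R(E, x) = √203/7 (R(E, x) = √(4 + ⅐) = √(29/7) = √203/7)
-2412*R(-2/(-5) + 1/(-5), -1*1) = -2412*√203/7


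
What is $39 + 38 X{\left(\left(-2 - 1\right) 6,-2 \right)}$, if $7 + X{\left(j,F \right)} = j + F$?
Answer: $-987$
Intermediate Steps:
$X{\left(j,F \right)} = -7 + F + j$ ($X{\left(j,F \right)} = -7 + \left(j + F\right) = -7 + \left(F + j\right) = -7 + F + j$)
$39 + 38 X{\left(\left(-2 - 1\right) 6,-2 \right)} = 39 + 38 \left(-7 - 2 + \left(-2 - 1\right) 6\right) = 39 + 38 \left(-7 - 2 - 18\right) = 39 + 38 \left(-27\right) = 39 - 1026 = -987$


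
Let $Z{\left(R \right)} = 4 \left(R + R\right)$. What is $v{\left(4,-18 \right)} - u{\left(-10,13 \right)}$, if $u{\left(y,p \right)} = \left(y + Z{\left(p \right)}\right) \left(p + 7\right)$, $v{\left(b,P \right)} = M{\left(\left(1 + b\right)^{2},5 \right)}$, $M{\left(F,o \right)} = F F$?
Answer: $-1255$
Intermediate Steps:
$M{\left(F,o \right)} = F^{2}$
$v{\left(b,P \right)} = \left(1 + b\right)^{4}$ ($v{\left(b,P \right)} = \left(\left(1 + b\right)^{2}\right)^{2} = \left(1 + b\right)^{4}$)
$Z{\left(R \right)} = 8 R$ ($Z{\left(R \right)} = 4 \cdot 2 R = 8 R$)
$u{\left(y,p \right)} = \left(7 + p\right) \left(y + 8 p\right)$ ($u{\left(y,p \right)} = \left(y + 8 p\right) \left(p + 7\right) = \left(y + 8 p\right) \left(7 + p\right) = \left(7 + p\right) \left(y + 8 p\right)$)
$v{\left(4,-18 \right)} - u{\left(-10,13 \right)} = \left(1 + 4\right)^{4} - \left(7 \left(-10\right) + 8 \cdot 13^{2} + 56 \cdot 13 + 13 \left(-10\right)\right) = 5^{4} - \left(-70 + 8 \cdot 169 + 728 - 130\right) = 625 - \left(-70 + 1352 + 728 - 130\right) = 625 - 1880 = -1255$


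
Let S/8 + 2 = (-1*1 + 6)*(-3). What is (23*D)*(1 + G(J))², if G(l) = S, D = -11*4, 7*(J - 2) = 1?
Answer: -18443700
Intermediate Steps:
J = 15/7 (J = 2 + (⅐)*1 = 2 + ⅐ = 15/7 ≈ 2.1429)
D = -44
S = -136 (S = -16 + 8*((-1*1 + 6)*(-3)) = -16 + 8*((-1 + 6)*(-3)) = -16 + 8*(5*(-3)) = -16 + 8*(-15) = -16 - 120 = -136)
G(l) = -136
(23*D)*(1 + G(J))² = (23*(-44))*(1 - 136)² = -1012*(-135)² = -1012*18225 = -18443700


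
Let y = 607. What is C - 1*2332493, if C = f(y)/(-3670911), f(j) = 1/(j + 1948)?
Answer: -21876866109419266/9379177605 ≈ -2.3325e+6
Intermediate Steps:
f(j) = 1/(1948 + j)
C = -1/9379177605 (C = 1/((1948 + 607)*(-3670911)) = -1/3670911/2555 = (1/2555)*(-1/3670911) = -1/9379177605 ≈ -1.0662e-10)
C - 1*2332493 = -1/9379177605 - 1*2332493 = -1/9379177605 - 2332493 = -21876866109419266/9379177605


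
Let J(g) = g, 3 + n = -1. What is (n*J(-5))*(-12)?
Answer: -240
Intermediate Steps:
n = -4 (n = -3 - 1 = -4)
(n*J(-5))*(-12) = -4*(-5)*(-12) = 20*(-12) = -240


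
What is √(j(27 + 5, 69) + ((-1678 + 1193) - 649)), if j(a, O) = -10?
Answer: 2*I*√286 ≈ 33.823*I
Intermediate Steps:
√(j(27 + 5, 69) + ((-1678 + 1193) - 649)) = √(-10 + ((-1678 + 1193) - 649)) = √(-10 + (-485 - 649)) = √(-10 - 1134) = √(-1144) = 2*I*√286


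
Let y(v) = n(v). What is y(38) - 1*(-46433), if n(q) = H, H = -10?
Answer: 46423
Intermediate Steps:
n(q) = -10
y(v) = -10
y(38) - 1*(-46433) = -10 - 1*(-46433) = -10 + 46433 = 46423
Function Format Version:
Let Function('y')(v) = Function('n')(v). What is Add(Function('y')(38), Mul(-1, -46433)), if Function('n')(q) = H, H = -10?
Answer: 46423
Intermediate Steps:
Function('n')(q) = -10
Function('y')(v) = -10
Add(Function('y')(38), Mul(-1, -46433)) = Add(-10, Mul(-1, -46433)) = Add(-10, 46433) = 46423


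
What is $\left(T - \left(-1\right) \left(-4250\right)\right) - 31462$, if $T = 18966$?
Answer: $-16746$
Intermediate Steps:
$\left(T - \left(-1\right) \left(-4250\right)\right) - 31462 = \left(18966 - \left(-1\right) \left(-4250\right)\right) - 31462 = \left(18966 - 4250\right) - 31462 = 14716 - 31462 = -16746$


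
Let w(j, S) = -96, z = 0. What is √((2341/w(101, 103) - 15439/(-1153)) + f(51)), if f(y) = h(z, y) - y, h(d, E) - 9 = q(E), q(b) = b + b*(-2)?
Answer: I*√79633187934/27672 ≈ 10.198*I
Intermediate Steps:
q(b) = -b (q(b) = b - 2*b = -b)
h(d, E) = 9 - E
f(y) = 9 - 2*y (f(y) = (9 - y) - y = 9 - 2*y)
√((2341/w(101, 103) - 15439/(-1153)) + f(51)) = √((2341/(-96) - 15439/(-1153)) + (9 - 2*51)) = √((2341*(-1/96) - 15439*(-1/1153)) + (9 - 102)) = √((-2341/96 + 15439/1153) - 93) = √(-1217029/110688 - 93) = √(-11511013/110688) = I*√79633187934/27672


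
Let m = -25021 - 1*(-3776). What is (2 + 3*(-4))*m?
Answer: 212450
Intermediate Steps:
m = -21245 (m = -25021 + 3776 = -21245)
(2 + 3*(-4))*m = (2 + 3*(-4))*(-21245) = (2 - 12)*(-21245) = -10*(-21245) = 212450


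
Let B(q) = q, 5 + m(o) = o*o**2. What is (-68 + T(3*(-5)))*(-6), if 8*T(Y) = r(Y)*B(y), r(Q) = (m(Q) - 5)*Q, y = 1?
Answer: -150693/4 ≈ -37673.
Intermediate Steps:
m(o) = -5 + o**3 (m(o) = -5 + o*o**2 = -5 + o**3)
r(Q) = Q*(-10 + Q**3) (r(Q) = ((-5 + Q**3) - 5)*Q = (-10 + Q**3)*Q = Q*(-10 + Q**3))
T(Y) = Y*(-10 + Y**3)/8 (T(Y) = ((Y*(-10 + Y**3))*1)/8 = (Y*(-10 + Y**3))/8 = Y*(-10 + Y**3)/8)
(-68 + T(3*(-5)))*(-6) = (-68 + (3*(-5))*(-10 + (3*(-5))**3)/8)*(-6) = (-68 + (1/8)*(-15)*(-10 + (-15)**3))*(-6) = (-68 + (1/8)*(-15)*(-10 - 3375))*(-6) = (-68 + (1/8)*(-15)*(-3385))*(-6) = (-68 + 50775/8)*(-6) = (50231/8)*(-6) = -150693/4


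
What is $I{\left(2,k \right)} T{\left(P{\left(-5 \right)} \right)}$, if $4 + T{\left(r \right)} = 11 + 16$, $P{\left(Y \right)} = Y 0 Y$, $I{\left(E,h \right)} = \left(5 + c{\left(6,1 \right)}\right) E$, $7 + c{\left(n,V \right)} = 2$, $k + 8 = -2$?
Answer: $0$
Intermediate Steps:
$k = -10$ ($k = -8 - 2 = -10$)
$c{\left(n,V \right)} = -5$ ($c{\left(n,V \right)} = -7 + 2 = -5$)
$I{\left(E,h \right)} = 0$ ($I{\left(E,h \right)} = \left(5 - 5\right) E = 0 E = 0$)
$P{\left(Y \right)} = 0$ ($P{\left(Y \right)} = 0 Y = 0$)
$T{\left(r \right)} = 23$ ($T{\left(r \right)} = -4 + \left(11 + 16\right) = -4 + 27 = 23$)
$I{\left(2,k \right)} T{\left(P{\left(-5 \right)} \right)} = 0 \cdot 23 = 0$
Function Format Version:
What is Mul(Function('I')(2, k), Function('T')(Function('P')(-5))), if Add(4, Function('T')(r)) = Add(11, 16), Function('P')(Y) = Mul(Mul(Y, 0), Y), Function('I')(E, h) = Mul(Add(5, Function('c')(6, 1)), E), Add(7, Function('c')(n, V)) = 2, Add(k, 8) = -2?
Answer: 0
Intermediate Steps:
k = -10 (k = Add(-8, -2) = -10)
Function('c')(n, V) = -5 (Function('c')(n, V) = Add(-7, 2) = -5)
Function('I')(E, h) = 0 (Function('I')(E, h) = Mul(Add(5, -5), E) = Mul(0, E) = 0)
Function('P')(Y) = 0 (Function('P')(Y) = Mul(0, Y) = 0)
Function('T')(r) = 23 (Function('T')(r) = Add(-4, Add(11, 16)) = Add(-4, 27) = 23)
Mul(Function('I')(2, k), Function('T')(Function('P')(-5))) = Mul(0, 23) = 0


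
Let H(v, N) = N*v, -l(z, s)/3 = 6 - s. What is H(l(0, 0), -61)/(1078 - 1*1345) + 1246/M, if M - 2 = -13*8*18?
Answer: -397657/83215 ≈ -4.7787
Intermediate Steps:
l(z, s) = -18 + 3*s (l(z, s) = -3*(6 - s) = -18 + 3*s)
M = -1870 (M = 2 - 13*8*18 = 2 - 104*18 = 2 - 1872 = -1870)
H(l(0, 0), -61)/(1078 - 1*1345) + 1246/M = (-61*(-18 + 3*0))/(1078 - 1*1345) + 1246/(-1870) = (-61*(-18 + 0))/(1078 - 1345) + 1246*(-1/1870) = -61*(-18)/(-267) - 623/935 = 1098*(-1/267) - 623/935 = -366/89 - 623/935 = -397657/83215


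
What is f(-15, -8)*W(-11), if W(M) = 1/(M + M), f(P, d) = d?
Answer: 4/11 ≈ 0.36364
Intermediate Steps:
W(M) = 1/(2*M)
f(-15, -8)*W(-11) = -4/(-11) = -4*(-1)/11 = -8*(-1/22) = 4/11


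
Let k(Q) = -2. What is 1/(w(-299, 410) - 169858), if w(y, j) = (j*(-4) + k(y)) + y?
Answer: -1/171799 ≈ -5.8208e-6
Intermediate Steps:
w(y, j) = -2 + y - 4*j (w(y, j) = (j*(-4) - 2) + y = (-4*j - 2) + y = (-2 - 4*j) + y = -2 + y - 4*j)
1/(w(-299, 410) - 169858) = 1/((-2 - 299 - 4*410) - 169858) = 1/((-2 - 299 - 1640) - 169858) = 1/(-1941 - 169858) = 1/(-171799) = -1/171799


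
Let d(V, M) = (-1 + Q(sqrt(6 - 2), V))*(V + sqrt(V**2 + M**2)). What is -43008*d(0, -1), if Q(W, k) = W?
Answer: -43008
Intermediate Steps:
d(V, M) = V + sqrt(M**2 + V**2) (d(V, M) = (-1 + sqrt(6 - 2))*(V + sqrt(V**2 + M**2)) = (-1 + sqrt(4))*(V + sqrt(M**2 + V**2)) = (-1 + 2)*(V + sqrt(M**2 + V**2)) = 1*(V + sqrt(M**2 + V**2)) = V + sqrt(M**2 + V**2))
-43008*d(0, -1) = -43008*(0 + sqrt((-1)**2 + 0**2)) = -43008*(0 + sqrt(1 + 0)) = -43008*(0 + sqrt(1)) = -43008*(0 + 1) = -43008*1 = -43008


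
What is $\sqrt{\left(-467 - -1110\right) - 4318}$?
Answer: $35 i \sqrt{3} \approx 60.622 i$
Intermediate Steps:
$\sqrt{\left(-467 - -1110\right) - 4318} = \sqrt{\left(-467 + 1110\right) - 4318} = \sqrt{643 - 4318} = \sqrt{-3675} = 35 i \sqrt{3}$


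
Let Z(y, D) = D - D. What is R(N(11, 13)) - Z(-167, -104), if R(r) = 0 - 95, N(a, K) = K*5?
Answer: -95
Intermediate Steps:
N(a, K) = 5*K
Z(y, D) = 0
R(r) = -95
R(N(11, 13)) - Z(-167, -104) = -95 - 1*0 = -95 + 0 = -95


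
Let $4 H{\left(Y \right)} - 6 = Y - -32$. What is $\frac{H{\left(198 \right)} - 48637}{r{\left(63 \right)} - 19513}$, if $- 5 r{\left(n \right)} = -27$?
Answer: $\frac{121445}{48769} \approx 2.4902$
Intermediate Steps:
$H{\left(Y \right)} = \frac{19}{2} + \frac{Y}{4}$ ($H{\left(Y \right)} = \frac{3}{2} + \frac{Y - -32}{4} = \frac{3}{2} + \frac{Y + 32}{4} = \frac{3}{2} + \frac{32 + Y}{4} = \frac{3}{2} + \left(8 + \frac{Y}{4}\right) = \frac{19}{2} + \frac{Y}{4}$)
$r{\left(n \right)} = \frac{27}{5}$ ($r{\left(n \right)} = \left(- \frac{1}{5}\right) \left(-27\right) = \frac{27}{5}$)
$\frac{H{\left(198 \right)} - 48637}{r{\left(63 \right)} - 19513} = \frac{\left(\frac{19}{2} + \frac{1}{4} \cdot 198\right) - 48637}{\frac{27}{5} - 19513} = \frac{\left(\frac{19}{2} + \frac{99}{2}\right) - 48637}{- \frac{97538}{5}} = \left(59 - 48637\right) \left(- \frac{5}{97538}\right) = \left(-48578\right) \left(- \frac{5}{97538}\right) = \frac{121445}{48769}$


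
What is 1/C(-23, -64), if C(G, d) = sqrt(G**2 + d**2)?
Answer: sqrt(185)/925 ≈ 0.014704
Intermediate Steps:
1/C(-23, -64) = 1/(sqrt((-23)**2 + (-64)**2)) = 1/(sqrt(529 + 4096)) = 1/(sqrt(4625)) = 1/(5*sqrt(185)) = sqrt(185)/925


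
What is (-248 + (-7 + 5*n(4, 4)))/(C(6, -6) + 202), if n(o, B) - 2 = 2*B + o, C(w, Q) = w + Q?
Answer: -185/202 ≈ -0.91584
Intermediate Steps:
C(w, Q) = Q + w
n(o, B) = 2 + o + 2*B (n(o, B) = 2 + (2*B + o) = 2 + (o + 2*B) = 2 + o + 2*B)
(-248 + (-7 + 5*n(4, 4)))/(C(6, -6) + 202) = (-248 + (-7 + 5*(2 + 4 + 2*4)))/((-6 + 6) + 202) = (-248 + (-7 + 5*(2 + 4 + 8)))/(0 + 202) = (-248 + (-7 + 5*14))/202 = (-248 + (-7 + 70))*(1/202) = (-248 + 63)*(1/202) = -185*1/202 = -185/202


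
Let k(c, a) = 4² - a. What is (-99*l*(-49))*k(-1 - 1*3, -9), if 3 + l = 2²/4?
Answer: -242550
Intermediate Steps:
l = -2 (l = -3 + 2²/4 = -3 + 4*(¼) = -3 + 1 = -2)
k(c, a) = 16 - a
(-99*l*(-49))*k(-1 - 1*3, -9) = (-99*(-2)*(-49))*(16 - 1*(-9)) = (198*(-49))*(16 + 9) = -9702*25 = -242550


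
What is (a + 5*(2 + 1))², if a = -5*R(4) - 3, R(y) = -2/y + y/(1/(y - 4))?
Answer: 841/4 ≈ 210.25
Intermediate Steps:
R(y) = -2/y + y*(-4 + y) (R(y) = -2/y + y/(1/(-4 + y)) = -2/y + y*(-4 + y))
a = -½ (a = -5*(-2 + 4²*(-4 + 4))/4 - 3 = -5*(-2 + 16*0)/4 - 3 = -5*(-2 + 0)/4 - 3 = -5*(-2)/4 - 3 = -5*(-½) - 3 = 5/2 - 3 = -½ ≈ -0.50000)
(a + 5*(2 + 1))² = (-½ + 5*(2 + 1))² = (-½ + 5*3)² = (-½ + 15)² = (29/2)² = 841/4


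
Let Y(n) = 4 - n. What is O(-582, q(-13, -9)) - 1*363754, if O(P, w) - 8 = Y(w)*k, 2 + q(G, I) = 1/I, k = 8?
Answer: -3273274/9 ≈ -3.6370e+5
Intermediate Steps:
q(G, I) = -2 + 1/I
O(P, w) = 40 - 8*w (O(P, w) = 8 + (4 - w)*8 = 8 + (32 - 8*w) = 40 - 8*w)
O(-582, q(-13, -9)) - 1*363754 = (40 - 8*(-2 + 1/(-9))) - 1*363754 = (40 - 8*(-2 - ⅑)) - 363754 = (40 - 8*(-19/9)) - 363754 = (40 + 152/9) - 363754 = 512/9 - 363754 = -3273274/9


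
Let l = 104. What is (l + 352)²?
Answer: 207936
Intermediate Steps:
(l + 352)² = (104 + 352)² = 456² = 207936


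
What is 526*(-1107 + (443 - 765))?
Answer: -751654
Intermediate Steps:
526*(-1107 + (443 - 765)) = 526*(-1107 - 322) = 526*(-1429) = -751654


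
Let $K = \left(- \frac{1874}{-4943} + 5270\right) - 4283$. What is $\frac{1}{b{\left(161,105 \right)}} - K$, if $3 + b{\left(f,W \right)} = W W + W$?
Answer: $- \frac{54306598162}{55000761} \approx -987.38$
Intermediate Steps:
$b{\left(f,W \right)} = -3 + W + W^{2}$ ($b{\left(f,W \right)} = -3 + \left(W W + W\right) = -3 + \left(W^{2} + W\right) = -3 + \left(W + W^{2}\right) = -3 + W + W^{2}$)
$K = \frac{4880615}{4943}$ ($K = \left(\left(-1874\right) \left(- \frac{1}{4943}\right) + 5270\right) - 4283 = \left(\frac{1874}{4943} + 5270\right) - 4283 = \frac{26051484}{4943} - 4283 = \frac{4880615}{4943} \approx 987.38$)
$\frac{1}{b{\left(161,105 \right)}} - K = \frac{1}{-3 + 105 + 105^{2}} - \frac{4880615}{4943} = \frac{1}{-3 + 105 + 11025} - \frac{4880615}{4943} = \frac{1}{11127} - \frac{4880615}{4943} = - \frac{54306598162}{55000761}$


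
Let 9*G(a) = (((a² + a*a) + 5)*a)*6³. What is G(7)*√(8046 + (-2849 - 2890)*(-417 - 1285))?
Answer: 69216*√610989 ≈ 5.4103e+7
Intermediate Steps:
G(a) = 24*a*(5 + 2*a²) (G(a) = ((((a² + a*a) + 5)*a)*6³)/9 = ((((a² + a²) + 5)*a)*216)/9 = (((2*a² + 5)*a)*216)/9 = (((5 + 2*a²)*a)*216)/9 = ((a*(5 + 2*a²))*216)/9 = (216*a*(5 + 2*a²))/9 = 24*a*(5 + 2*a²))
G(7)*√(8046 + (-2849 - 2890)*(-417 - 1285)) = (48*7³ + 120*7)*√(8046 + (-2849 - 2890)*(-417 - 1285)) = (48*343 + 840)*√(8046 - 5739*(-1702)) = (16464 + 840)*√(8046 + 9767778) = 17304*√9775824 = 17304*(4*√610989) = 69216*√610989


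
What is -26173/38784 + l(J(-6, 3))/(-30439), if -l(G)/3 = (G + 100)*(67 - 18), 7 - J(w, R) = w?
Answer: -152438923/1180546176 ≈ -0.12913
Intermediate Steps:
J(w, R) = 7 - w
l(G) = -14700 - 147*G (l(G) = -3*(G + 100)*(67 - 18) = -3*(100 + G)*49 = -3*(4900 + 49*G) = -14700 - 147*G)
-26173/38784 + l(J(-6, 3))/(-30439) = -26173/38784 + (-14700 - 147*(7 - 1*(-6)))/(-30439) = -26173*1/38784 + (-14700 - 147*(7 + 6))*(-1/30439) = -26173/38784 + (-14700 - 147*13)*(-1/30439) = -26173/38784 + (-14700 - 1911)*(-1/30439) = -26173/38784 - 16611*(-1/30439) = -26173/38784 + 16611/30439 = -152438923/1180546176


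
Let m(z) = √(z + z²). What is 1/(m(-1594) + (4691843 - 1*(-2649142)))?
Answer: 815665/5987784247887 - √282138/17963352743661 ≈ 1.3619e-7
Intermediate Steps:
1/(m(-1594) + (4691843 - 1*(-2649142))) = 1/(√(-1594*(1 - 1594)) + (4691843 - 1*(-2649142))) = 1/(√(-1594*(-1593)) + (4691843 + 2649142)) = 1/(√2539242 + 7340985) = 1/(3*√282138 + 7340985) = 1/(7340985 + 3*√282138)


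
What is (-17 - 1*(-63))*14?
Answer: 644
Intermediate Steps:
(-17 - 1*(-63))*14 = (-17 + 63)*14 = 46*14 = 644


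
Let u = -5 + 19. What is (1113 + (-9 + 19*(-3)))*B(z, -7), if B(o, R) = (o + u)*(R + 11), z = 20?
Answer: 142392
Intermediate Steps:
u = 14
B(o, R) = (11 + R)*(14 + o) (B(o, R) = (o + 14)*(R + 11) = (14 + o)*(11 + R) = (11 + R)*(14 + o))
(1113 + (-9 + 19*(-3)))*B(z, -7) = (1113 + (-9 + 19*(-3)))*(154 + 11*20 + 14*(-7) - 7*20) = (1113 + (-9 - 57))*(154 + 220 - 98 - 140) = (1113 - 66)*136 = 1047*136 = 142392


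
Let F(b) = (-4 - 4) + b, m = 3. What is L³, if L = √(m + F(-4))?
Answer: -27*I ≈ -27.0*I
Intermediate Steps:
F(b) = -8 + b
L = 3*I (L = √(3 + (-8 - 4)) = √(3 - 12) = √(-9) = 3*I ≈ 3.0*I)
L³ = (3*I)³ = -27*I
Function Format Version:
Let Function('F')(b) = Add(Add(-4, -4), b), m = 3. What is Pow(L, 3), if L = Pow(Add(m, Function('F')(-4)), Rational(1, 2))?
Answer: Mul(-27, I) ≈ Mul(-27.000, I)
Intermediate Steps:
Function('F')(b) = Add(-8, b)
L = Mul(3, I) (L = Pow(Add(3, Add(-8, -4)), Rational(1, 2)) = Pow(Add(3, -12), Rational(1, 2)) = Pow(-9, Rational(1, 2)) = Mul(3, I) ≈ Mul(3.0000, I))
Pow(L, 3) = Pow(Mul(3, I), 3) = Mul(-27, I)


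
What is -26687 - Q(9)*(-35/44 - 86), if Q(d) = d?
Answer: -1139857/44 ≈ -25906.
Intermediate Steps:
-26687 - Q(9)*(-35/44 - 86) = -26687 - 9*(-35/44 - 86) = -26687 - 9*(-3819)/44 = -26687 - 1*(-34371/44) = -26687 + 34371/44 = -1139857/44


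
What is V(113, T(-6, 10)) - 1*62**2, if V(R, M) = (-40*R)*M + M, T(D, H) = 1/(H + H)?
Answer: -81399/20 ≈ -4069.9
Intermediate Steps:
T(D, H) = 1/(2*H)
V(R, M) = M - 40*M*R (V(R, M) = -40*M*R + M = M - 40*M*R)
V(113, T(-6, 10)) - 1*62**2 = ((1/2)/10)*(1 - 40*113) - 1*62**2 = ((1/2)*(1/10))*(1 - 4520) - 1*3844 = (1/20)*(-4519) - 3844 = -4519/20 - 3844 = -81399/20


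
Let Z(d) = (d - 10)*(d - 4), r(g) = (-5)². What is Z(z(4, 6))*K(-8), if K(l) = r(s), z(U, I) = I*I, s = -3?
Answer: 20800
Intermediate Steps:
z(U, I) = I²
r(g) = 25
K(l) = 25
Z(d) = (-10 + d)*(-4 + d)
Z(z(4, 6))*K(-8) = (40 + (6²)² - 14*6²)*25 = (40 + 36² - 14*36)*25 = (40 + 1296 - 504)*25 = 832*25 = 20800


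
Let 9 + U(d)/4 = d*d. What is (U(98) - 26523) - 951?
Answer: 10906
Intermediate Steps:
U(d) = -36 + 4*d² (U(d) = -36 + 4*(d*d) = -36 + 4*d²)
(U(98) - 26523) - 951 = ((-36 + 4*98²) - 26523) - 951 = ((-36 + 4*9604) - 26523) - 951 = ((-36 + 38416) - 26523) - 951 = (38380 - 26523) - 951 = 11857 - 951 = 10906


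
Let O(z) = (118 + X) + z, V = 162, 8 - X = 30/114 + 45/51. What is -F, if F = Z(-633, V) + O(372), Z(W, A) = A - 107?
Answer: -178249/323 ≈ -551.85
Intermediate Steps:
X = 2214/323 (X = 8 - (30/114 + 45/51) = 8 - (30*(1/114) + 45*(1/51)) = 8 - (5/19 + 15/17) = 8 - 1*370/323 = 8 - 370/323 = 2214/323 ≈ 6.8545)
O(z) = 40328/323 + z (O(z) = (118 + 2214/323) + z = 40328/323 + z)
Z(W, A) = -107 + A
F = 178249/323 (F = (-107 + 162) + (40328/323 + 372) = 55 + 160484/323 = 178249/323 ≈ 551.85)
-F = -1*178249/323 = -178249/323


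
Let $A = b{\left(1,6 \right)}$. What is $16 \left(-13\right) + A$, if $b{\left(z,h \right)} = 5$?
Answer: $-203$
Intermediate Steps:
$A = 5$
$16 \left(-13\right) + A = 16 \left(-13\right) + 5 = -208 + 5 = -203$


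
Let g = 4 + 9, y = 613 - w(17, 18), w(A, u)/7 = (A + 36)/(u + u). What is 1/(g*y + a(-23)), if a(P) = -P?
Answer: 36/282889 ≈ 0.00012726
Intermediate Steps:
w(A, u) = 7*(36 + A)/(2*u) (w(A, u) = 7*((A + 36)/(u + u)) = 7*((36 + A)/((2*u))) = 7*((36 + A)*(1/(2*u))) = 7*((36 + A)/(2*u)) = 7*(36 + A)/(2*u))
y = 21697/36 (y = 613 - 7*(36 + 17)/(2*18) = 613 - 7*53/(2*18) = 613 - 1*371/36 = 613 - 371/36 = 21697/36 ≈ 602.69)
g = 13
1/(g*y + a(-23)) = 1/(13*(21697/36) - 1*(-23)) = 1/(282061/36 + 23) = 1/(282889/36) = 36/282889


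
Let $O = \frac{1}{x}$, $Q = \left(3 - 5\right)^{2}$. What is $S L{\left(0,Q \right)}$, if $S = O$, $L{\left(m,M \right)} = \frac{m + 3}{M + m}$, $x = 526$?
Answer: $\frac{3}{2104} \approx 0.0014259$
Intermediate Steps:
$Q = 4$ ($Q = \left(-2\right)^{2} = 4$)
$O = \frac{1}{526} \approx 0.0019011$
$L{\left(m,M \right)} = \frac{3 + m}{M + m}$
$S = \frac{1}{526} \approx 0.0019011$
$S L{\left(0,Q \right)} = \frac{\frac{1}{4 + 0} \left(3 + 0\right)}{526} = \frac{\frac{1}{4} \cdot 3}{526} = \frac{1}{526} \cdot \frac{3}{4} = \frac{3}{2104}$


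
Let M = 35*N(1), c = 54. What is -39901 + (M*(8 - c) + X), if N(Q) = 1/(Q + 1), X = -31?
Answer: -40737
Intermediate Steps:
N(Q) = 1/(1 + Q)
M = 35/2 (M = 35/(1 + 1) = 35/2 ≈ 17.500)
-39901 + (M*(8 - c) + X) = -39901 + (35*(8 - 1*54)/2 - 31) = -39901 + (35*(8 - 54)/2 - 31) = -39901 + ((35/2)*(-46) - 31) = -39901 + (-805 - 31) = -39901 - 836 = -40737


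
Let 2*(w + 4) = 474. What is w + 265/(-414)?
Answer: 96197/414 ≈ 232.36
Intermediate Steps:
w = 233 (w = -4 + (½)*474 = -4 + 237 = 233)
w + 265/(-414) = 233 + 265/(-414) = 233 + 265*(-1/414) = 233 - 265/414 = 96197/414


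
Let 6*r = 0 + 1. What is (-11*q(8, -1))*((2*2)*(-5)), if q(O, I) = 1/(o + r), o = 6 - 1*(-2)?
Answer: 1320/49 ≈ 26.939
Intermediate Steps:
o = 8 (o = 6 + 2 = 8)
r = ⅙ (r = (0 + 1)/6 = (⅙)*1 = ⅙ ≈ 0.16667)
q(O, I) = 6/49 (q(O, I) = 1/(8 + ⅙) = 1/(49/6) = 6/49)
(-11*q(8, -1))*((2*2)*(-5)) = (-11*6/49)*((2*2)*(-5)) = -264*(-5)/49 = -66/49*(-20) = 1320/49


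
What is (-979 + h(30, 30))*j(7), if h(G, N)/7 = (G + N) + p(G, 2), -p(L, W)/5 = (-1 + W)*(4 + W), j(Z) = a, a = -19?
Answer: 14611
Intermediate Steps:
j(Z) = -19
p(L, W) = -5*(-1 + W)*(4 + W)
h(G, N) = -210 + 7*G + 7*N (h(G, N) = 7*((G + N) + (20 - 15*2 - 5*2²)) = 7*((G + N) + (20 - 30 - 5*4)) = 7*((G + N) + (20 - 30 - 20)) = 7*((G + N) - 30) = 7*(-30 + G + N) = -210 + 7*G + 7*N)
(-979 + h(30, 30))*j(7) = (-979 + (-210 + 7*30 + 7*30))*(-19) = (-979 + (-210 + 210 + 210))*(-19) = (-979 + 210)*(-19) = -769*(-19) = 14611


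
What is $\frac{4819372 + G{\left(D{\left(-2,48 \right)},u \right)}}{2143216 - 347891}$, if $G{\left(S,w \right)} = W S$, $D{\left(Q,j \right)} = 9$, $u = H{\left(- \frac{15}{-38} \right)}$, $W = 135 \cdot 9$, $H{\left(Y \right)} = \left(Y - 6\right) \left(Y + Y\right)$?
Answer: $\frac{4830307}{1795325} \approx 2.6905$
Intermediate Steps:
$H{\left(Y \right)} = 2 Y \left(-6 + Y\right)$ ($H{\left(Y \right)} = \left(-6 + Y\right) 2 Y = 2 Y \left(-6 + Y\right)$)
$W = 1215$
$u = - \frac{3195}{722}$ ($u = 2 \left(- \frac{15}{-38}\right) \left(-6 - \frac{15}{-38}\right) = 2 \left(\left(-15\right) \left(- \frac{1}{38}\right)\right) \left(-6 - - \frac{15}{38}\right) = 2 \cdot \frac{15}{38} \left(-6 + \frac{15}{38}\right) = 2 \cdot \frac{15}{38} \left(- \frac{213}{38}\right) = - \frac{3195}{722} \approx -4.4252$)
$G{\left(S,w \right)} = 1215 S$
$\frac{4819372 + G{\left(D{\left(-2,48 \right)},u \right)}}{2143216 - 347891} = \frac{4819372 + 1215 \cdot 9}{2143216 - 347891} = \frac{4819372 + 10935}{1795325} = 4830307 \cdot \frac{1}{1795325} = \frac{4830307}{1795325}$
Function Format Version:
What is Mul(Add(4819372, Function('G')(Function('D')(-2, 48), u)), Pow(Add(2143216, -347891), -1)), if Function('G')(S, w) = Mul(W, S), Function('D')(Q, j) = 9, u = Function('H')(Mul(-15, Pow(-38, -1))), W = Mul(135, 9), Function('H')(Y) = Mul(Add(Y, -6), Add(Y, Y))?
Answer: Rational(4830307, 1795325) ≈ 2.6905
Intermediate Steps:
Function('H')(Y) = Mul(2, Y, Add(-6, Y)) (Function('H')(Y) = Mul(Add(-6, Y), Mul(2, Y)) = Mul(2, Y, Add(-6, Y)))
W = 1215
u = Rational(-3195, 722) (u = Mul(2, Mul(-15, Pow(-38, -1)), Add(-6, Mul(-15, Pow(-38, -1)))) = Mul(2, Mul(-15, Rational(-1, 38)), Add(-6, Mul(-15, Rational(-1, 38)))) = Mul(2, Rational(15, 38), Add(-6, Rational(15, 38))) = Mul(2, Rational(15, 38), Rational(-213, 38)) = Rational(-3195, 722) ≈ -4.4252)
Function('G')(S, w) = Mul(1215, S)
Mul(Add(4819372, Function('G')(Function('D')(-2, 48), u)), Pow(Add(2143216, -347891), -1)) = Mul(Add(4819372, Mul(1215, 9)), Pow(Add(2143216, -347891), -1)) = Mul(Add(4819372, 10935), Pow(1795325, -1)) = Mul(4830307, Rational(1, 1795325)) = Rational(4830307, 1795325)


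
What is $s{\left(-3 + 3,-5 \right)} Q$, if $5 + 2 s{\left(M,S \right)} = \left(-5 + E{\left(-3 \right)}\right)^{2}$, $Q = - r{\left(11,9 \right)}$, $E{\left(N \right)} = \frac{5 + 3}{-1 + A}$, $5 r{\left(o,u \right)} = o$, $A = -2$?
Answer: $- \frac{2662}{45} \approx -59.156$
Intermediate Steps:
$r{\left(o,u \right)} = \frac{o}{5}$
$E{\left(N \right)} = - \frac{8}{3}$ ($E{\left(N \right)} = \frac{5 + 3}{-1 - 2} = \frac{8}{-3} = 8 \left(- \frac{1}{3}\right) = - \frac{8}{3}$)
$Q = - \frac{11}{5} \approx -2.2$
$s{\left(M,S \right)} = \frac{242}{9}$ ($s{\left(M,S \right)} = - \frac{5}{2} + \frac{\left(-5 - \frac{8}{3}\right)^{2}}{2} = - \frac{5}{2} + \frac{\left(- \frac{23}{3}\right)^{2}}{2} = - \frac{5}{2} + \frac{1}{2} \cdot \frac{529}{9} = - \frac{5}{2} + \frac{529}{18} = \frac{242}{9}$)
$s{\left(-3 + 3,-5 \right)} Q = \frac{242}{9} \left(- \frac{11}{5}\right) = - \frac{2662}{45}$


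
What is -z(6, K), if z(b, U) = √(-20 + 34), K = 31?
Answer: -√14 ≈ -3.7417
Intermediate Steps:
z(b, U) = √14
-z(6, K) = -√14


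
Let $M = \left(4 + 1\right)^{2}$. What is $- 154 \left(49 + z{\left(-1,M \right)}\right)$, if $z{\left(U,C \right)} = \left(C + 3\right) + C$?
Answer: $-15708$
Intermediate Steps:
$M = 25$ ($M = 5^{2} = 25$)
$z{\left(U,C \right)} = 3 + 2 C$ ($z{\left(U,C \right)} = \left(3 + C\right) + C = 3 + 2 C$)
$- 154 \left(49 + z{\left(-1,M \right)}\right) = - 154 \left(49 + \left(3 + 2 \cdot 25\right)\right) = - 154 \left(49 + \left(3 + 50\right)\right) = - 154 \left(49 + 53\right) = \left(-154\right) 102 = -15708$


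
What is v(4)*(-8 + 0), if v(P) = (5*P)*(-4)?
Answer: 640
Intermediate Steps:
v(P) = -20*P
v(4)*(-8 + 0) = (-20*4)*(-8 + 0) = -80*(-8) = 640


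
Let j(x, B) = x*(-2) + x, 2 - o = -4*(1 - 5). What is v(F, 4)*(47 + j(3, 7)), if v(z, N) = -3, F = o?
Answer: -132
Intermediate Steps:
o = -14 (o = 2 - (-4)*(1 - 5) = 2 - (-4)*(-4) = 2 - 1*16 = 2 - 16 = -14)
F = -14
j(x, B) = -x (j(x, B) = -2*x + x = -x)
v(F, 4)*(47 + j(3, 7)) = -3*(47 - 1*3) = -3*(47 - 3) = -3*44 = -132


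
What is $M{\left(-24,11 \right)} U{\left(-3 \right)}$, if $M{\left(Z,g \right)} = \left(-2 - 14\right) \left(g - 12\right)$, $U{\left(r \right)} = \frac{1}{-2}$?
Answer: $-8$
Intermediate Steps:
$U{\left(r \right)} = - \frac{1}{2}$
$M{\left(Z,g \right)} = 192 - 16 g$ ($M{\left(Z,g \right)} = - 16 \left(-12 + g\right) = 192 - 16 g$)
$M{\left(-24,11 \right)} U{\left(-3 \right)} = \left(192 - 176\right) \left(- \frac{1}{2}\right) = 16 \left(- \frac{1}{2}\right) = -8$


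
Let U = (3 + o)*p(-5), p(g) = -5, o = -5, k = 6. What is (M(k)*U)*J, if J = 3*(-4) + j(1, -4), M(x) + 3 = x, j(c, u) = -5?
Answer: -510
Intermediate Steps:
M(x) = -3 + x
U = 10 (U = (3 - 5)*(-5) = -2*(-5) = 10)
J = -17 (J = 3*(-4) - 5 = -12 - 5 = -17)
(M(k)*U)*J = ((-3 + 6)*10)*(-17) = (3*10)*(-17) = 30*(-17) = -510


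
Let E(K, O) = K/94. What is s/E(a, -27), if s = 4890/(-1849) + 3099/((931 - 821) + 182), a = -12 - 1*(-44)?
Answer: 202202037/8638528 ≈ 23.407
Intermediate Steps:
a = 32 (a = -12 + 44 = 32)
E(K, O) = K/94 (E(K, O) = K*(1/94) = K/94)
s = 4302171/539908 (s = 4890*(-1/1849) + 3099/(110 + 182) = -4890/1849 + 3099/292 = 4302171/539908 ≈ 7.9683)
s/E(a, -27) = 4302171/(539908*(((1/94)*32))) = 4302171/(539908*(16/47)) = (4302171/539908)*(47/16) = 202202037/8638528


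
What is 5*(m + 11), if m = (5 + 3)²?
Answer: 375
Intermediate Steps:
m = 64 (m = 8² = 64)
5*(m + 11) = 5*(64 + 11) = 5*75 = 375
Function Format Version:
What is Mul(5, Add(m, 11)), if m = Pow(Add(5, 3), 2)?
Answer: 375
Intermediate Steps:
m = 64 (m = Pow(8, 2) = 64)
Mul(5, Add(m, 11)) = Mul(5, Add(64, 11)) = Mul(5, 75) = 375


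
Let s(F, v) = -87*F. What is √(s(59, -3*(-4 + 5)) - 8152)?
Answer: I*√13285 ≈ 115.26*I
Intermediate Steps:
√(s(59, -3*(-4 + 5)) - 8152) = √(-87*59 - 8152) = √(-5133 - 8152) = √(-13285) = I*√13285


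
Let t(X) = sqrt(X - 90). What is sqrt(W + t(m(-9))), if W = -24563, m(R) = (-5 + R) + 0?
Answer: sqrt(-24563 + 2*I*sqrt(26)) ≈ 0.0325 + 156.73*I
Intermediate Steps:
m(R) = -5 + R
t(X) = sqrt(-90 + X)
sqrt(W + t(m(-9))) = sqrt(-24563 + sqrt(-90 + (-5 - 9))) = sqrt(-24563 + sqrt(-90 - 14)) = sqrt(-24563 + sqrt(-104)) = sqrt(-24563 + 2*I*sqrt(26))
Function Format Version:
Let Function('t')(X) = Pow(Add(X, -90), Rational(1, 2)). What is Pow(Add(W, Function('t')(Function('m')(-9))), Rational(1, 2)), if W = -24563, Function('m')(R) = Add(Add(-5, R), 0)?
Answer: Pow(Add(-24563, Mul(2, I, Pow(26, Rational(1, 2)))), Rational(1, 2)) ≈ Add(0.0325, Mul(156.73, I))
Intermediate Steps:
Function('m')(R) = Add(-5, R)
Function('t')(X) = Pow(Add(-90, X), Rational(1, 2))
Pow(Add(W, Function('t')(Function('m')(-9))), Rational(1, 2)) = Pow(Add(-24563, Pow(Add(-90, Add(-5, -9)), Rational(1, 2))), Rational(1, 2)) = Pow(Add(-24563, Pow(Add(-90, -14), Rational(1, 2))), Rational(1, 2)) = Pow(Add(-24563, Pow(-104, Rational(1, 2))), Rational(1, 2)) = Pow(Add(-24563, Mul(2, I, Pow(26, Rational(1, 2)))), Rational(1, 2))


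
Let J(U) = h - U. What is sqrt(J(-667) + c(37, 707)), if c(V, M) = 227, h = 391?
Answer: sqrt(1285) ≈ 35.847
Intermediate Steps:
J(U) = 391 - U
sqrt(J(-667) + c(37, 707)) = sqrt((391 - 1*(-667)) + 227) = sqrt((391 + 667) + 227) = sqrt(1058 + 227) = sqrt(1285)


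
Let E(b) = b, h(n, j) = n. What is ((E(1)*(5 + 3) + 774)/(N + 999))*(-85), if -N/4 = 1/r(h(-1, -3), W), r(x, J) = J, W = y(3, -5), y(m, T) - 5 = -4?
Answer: -13294/199 ≈ -66.804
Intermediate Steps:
y(m, T) = 1 (y(m, T) = 5 - 4 = 1)
W = 1
N = -4 (N = -4/1 = -4*1 = -4)
((E(1)*(5 + 3) + 774)/(N + 999))*(-85) = ((1*(5 + 3) + 774)/(-4 + 999))*(-85) = ((1*8 + 774)/995)*(-85) = ((8 + 774)*(1/995))*(-85) = (782*(1/995))*(-85) = (782/995)*(-85) = -13294/199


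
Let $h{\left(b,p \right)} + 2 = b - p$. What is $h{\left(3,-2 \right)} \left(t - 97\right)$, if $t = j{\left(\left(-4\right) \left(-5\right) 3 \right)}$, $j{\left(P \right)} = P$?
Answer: $-111$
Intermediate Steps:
$t = 60$ ($t = \left(-4\right) \left(-5\right) 3 = 20 \cdot 3 = 60$)
$h{\left(b,p \right)} = -2 + b - p$ ($h{\left(b,p \right)} = -2 + \left(b - p\right) = -2 + b - p$)
$h{\left(3,-2 \right)} \left(t - 97\right) = \left(-2 + 3 - -2\right) \left(60 - 97\right) = \left(-2 + 3 + 2\right) \left(-37\right) = 3 \left(-37\right) = -111$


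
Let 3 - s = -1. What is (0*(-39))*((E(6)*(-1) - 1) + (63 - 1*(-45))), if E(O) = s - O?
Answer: 0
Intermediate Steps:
s = 4 (s = 3 - 1*(-1) = 3 + 1 = 4)
E(O) = 4 - O
(0*(-39))*((E(6)*(-1) - 1) + (63 - 1*(-45))) = (0*(-39))*(((4 - 1*6)*(-1) - 1) + (63 - 1*(-45))) = 0*(((4 - 6)*(-1) - 1) + (63 + 45)) = 0*((-2*(-1) - 1) + 108) = 0*((2 - 1) + 108) = 0*(1 + 108) = 0*109 = 0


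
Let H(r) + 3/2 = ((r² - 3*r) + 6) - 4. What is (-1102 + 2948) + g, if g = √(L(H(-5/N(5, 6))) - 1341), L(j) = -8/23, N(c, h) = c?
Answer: 1846 + I*√709573/23 ≈ 1846.0 + 36.624*I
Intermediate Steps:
H(r) = ½ + r² - 3*r (H(r) = -3/2 + (((r² - 3*r) + 6) - 4) = -3/2 + ((6 + r² - 3*r) - 4) = -3/2 + (2 + r² - 3*r) = ½ + r² - 3*r)
L(j) = -8/23 (L(j) = -8*1/23 = -8/23)
g = I*√709573/23 (g = √(-8/23 - 1341) = √(-30851/23) = I*√709573/23 ≈ 36.624*I)
(-1102 + 2948) + g = (-1102 + 2948) + I*√709573/23 = 1846 + I*√709573/23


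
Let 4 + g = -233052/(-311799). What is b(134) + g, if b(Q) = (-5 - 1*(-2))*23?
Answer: -7509425/103933 ≈ -72.253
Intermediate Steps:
g = -338048/103933 (g = -4 - 233052/(-311799) = -4 - 233052*(-1/311799) = -4 + 77684/103933 = -338048/103933 ≈ -3.2526)
b(Q) = -69 (b(Q) = (-5 + 2)*23 = -3*23 = -69)
b(134) + g = -69 - 338048/103933 = -7509425/103933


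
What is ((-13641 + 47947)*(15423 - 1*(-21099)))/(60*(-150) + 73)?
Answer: -1252923732/8927 ≈ -1.4035e+5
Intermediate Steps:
((-13641 + 47947)*(15423 - 1*(-21099)))/(60*(-150) + 73) = (34306*(15423 + 21099))/(-9000 + 73) = (34306*36522)/(-8927) = 1252923732*(-1/8927) = -1252923732/8927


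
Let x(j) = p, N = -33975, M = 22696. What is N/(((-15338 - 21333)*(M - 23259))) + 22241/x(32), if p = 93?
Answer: 459179477618/1920056889 ≈ 239.15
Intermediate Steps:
x(j) = 93
N/(((-15338 - 21333)*(M - 23259))) + 22241/x(32) = -33975*1/((-15338 - 21333)*(22696 - 23259)) + 22241/93 = -33975/((-36671*(-563))) + 22241*(1/93) = -33975/20645773 + 22241/93 = 459179477618/1920056889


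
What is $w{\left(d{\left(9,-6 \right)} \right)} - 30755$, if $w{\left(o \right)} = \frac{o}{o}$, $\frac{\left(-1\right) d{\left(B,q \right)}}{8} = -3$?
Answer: $-30754$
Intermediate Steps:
$d{\left(B,q \right)} = 24$ ($d{\left(B,q \right)} = \left(-8\right) \left(-3\right) = 24$)
$w{\left(o \right)} = 1$
$w{\left(d{\left(9,-6 \right)} \right)} - 30755 = 1 - 30755 = -30754$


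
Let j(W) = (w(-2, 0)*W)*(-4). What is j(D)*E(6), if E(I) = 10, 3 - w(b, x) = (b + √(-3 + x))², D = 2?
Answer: -160 - 320*I*√3 ≈ -160.0 - 554.26*I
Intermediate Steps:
w(b, x) = 3 - (b + √(-3 + x))²
j(W) = -4*W*(3 - (-2 + I*√3)²) (j(W) = ((3 - (-2 + √(-3 + 0))²)*W)*(-4) = ((3 - (-2 + √(-3))²)*W)*(-4) = ((3 - (-2 + I*√3)²)*W)*(-4) = (W*(3 - (-2 + I*√3)²))*(-4) = -4*W*(3 - (-2 + I*√3)²))
j(D)*E(6) = (8*2*(-1 - 2*I*√3))*10 = (-16 - 32*I*√3)*10 = -160 - 320*I*√3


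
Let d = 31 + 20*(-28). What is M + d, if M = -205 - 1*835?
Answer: -1569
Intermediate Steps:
d = -529 (d = 31 - 560 = -529)
M = -1040 (M = -205 - 835 = -1040)
M + d = -1040 - 529 = -1569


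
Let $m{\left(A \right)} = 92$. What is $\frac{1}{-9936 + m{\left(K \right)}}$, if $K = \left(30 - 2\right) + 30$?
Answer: $- \frac{1}{9844} \approx -0.00010158$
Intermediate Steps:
$K = 58$ ($K = 28 + 30 = 58$)
$\frac{1}{-9936 + m{\left(K \right)}} = \frac{1}{-9936 + 92} = \frac{1}{-9844} = - \frac{1}{9844}$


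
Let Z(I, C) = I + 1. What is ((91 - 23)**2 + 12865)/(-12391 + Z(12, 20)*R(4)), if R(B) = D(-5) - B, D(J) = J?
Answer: -17489/12508 ≈ -1.3982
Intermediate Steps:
Z(I, C) = 1 + I
R(B) = -5 - B
((91 - 23)**2 + 12865)/(-12391 + Z(12, 20)*R(4)) = ((91 - 23)**2 + 12865)/(-12391 + (1 + 12)*(-5 - 1*4)) = (68**2 + 12865)/(-12391 + 13*(-5 - 4)) = (4624 + 12865)/(-12391 + 13*(-9)) = 17489/(-12391 - 117) = 17489/(-12508) = 17489*(-1/12508) = -17489/12508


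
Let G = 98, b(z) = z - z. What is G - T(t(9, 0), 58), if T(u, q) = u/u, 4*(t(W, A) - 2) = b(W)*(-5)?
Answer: 97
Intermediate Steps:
b(z) = 0
t(W, A) = 2 (t(W, A) = 2 + (0*(-5))/4 = 2 + (¼)*0 = 2 + 0 = 2)
T(u, q) = 1
G - T(t(9, 0), 58) = 98 - 1*1 = 98 - 1 = 97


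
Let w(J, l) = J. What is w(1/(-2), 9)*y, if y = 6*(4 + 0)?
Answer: -12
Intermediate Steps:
y = 24 (y = 6*4 = 24)
w(1/(-2), 9)*y = 24/(-2) = -1/2*24 = -12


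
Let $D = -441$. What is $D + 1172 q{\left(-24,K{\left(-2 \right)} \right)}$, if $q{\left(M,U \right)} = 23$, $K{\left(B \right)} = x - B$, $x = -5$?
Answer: $26515$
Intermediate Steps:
$K{\left(B \right)} = -5 - B$
$D + 1172 q{\left(-24,K{\left(-2 \right)} \right)} = -441 + 1172 \cdot 23 = -441 + 26956 = 26515$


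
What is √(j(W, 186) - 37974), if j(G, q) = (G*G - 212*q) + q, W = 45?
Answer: 3*I*√8355 ≈ 274.22*I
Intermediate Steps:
j(G, q) = G² - 211*q (j(G, q) = (G² - 212*q) + q = G² - 211*q)
√(j(W, 186) - 37974) = √((45² - 211*186) - 37974) = √((2025 - 39246) - 37974) = √(-37221 - 37974) = √(-75195) = 3*I*√8355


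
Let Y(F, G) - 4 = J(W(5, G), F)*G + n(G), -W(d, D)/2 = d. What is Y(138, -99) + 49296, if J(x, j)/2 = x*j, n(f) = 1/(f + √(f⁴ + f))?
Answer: 312927985461/970199 + 7*√217822/32016567 ≈ 3.2254e+5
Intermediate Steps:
W(d, D) = -2*d
n(f) = 1/(f + √(f + f⁴))
J(x, j) = 2*j*x (J(x, j) = 2*(x*j) = 2*(j*x) = 2*j*x)
Y(F, G) = 4 + 1/(G + √(G + G⁴)) - 20*F*G (Y(F, G) = 4 + ((2*F*(-2*5))*G + 1/(G + √(G + G⁴))) = 4 + ((2*F*(-10))*G + 1/(G + √(G + G⁴))) = 4 + ((-20*F)*G + 1/(G + √(G + G⁴))) = 4 + (-20*F*G + 1/(G + √(G + G⁴))) = 4 + (1/(G + √(G + G⁴)) - 20*F*G) = 4 + 1/(G + √(G + G⁴)) - 20*F*G)
Y(138, -99) + 49296 = (4 + 1/(-99 + √(-99 + (-99)⁴)) - 20*138*(-99)) + 49296 = (4 + 1/(-99 + √(-99 + 96059601)) + 273240) + 49296 = (4 + 1/(-99 + √96059502) + 273240) + 49296 = (4 + 1/(-99 + 21*√217822) + 273240) + 49296 = (273244 + 1/(-99 + 21*√217822)) + 49296 = 322540 + 1/(-99 + 21*√217822)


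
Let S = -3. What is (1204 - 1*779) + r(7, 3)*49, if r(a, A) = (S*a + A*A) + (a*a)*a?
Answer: 16644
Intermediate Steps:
r(a, A) = A**2 + a**3 - 3*a (r(a, A) = (-3*a + A*A) + (a*a)*a = (-3*a + A**2) + a**2*a = (A**2 - 3*a) + a**3 = A**2 + a**3 - 3*a)
(1204 - 1*779) + r(7, 3)*49 = (1204 - 1*779) + (3**2 + 7**3 - 3*7)*49 = (1204 - 779) + (9 + 343 - 21)*49 = 425 + 331*49 = 425 + 16219 = 16644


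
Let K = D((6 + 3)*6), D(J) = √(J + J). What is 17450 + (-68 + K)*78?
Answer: 12146 + 468*√3 ≈ 12957.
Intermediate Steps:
D(J) = √2*√J (D(J) = √(2*J) = √2*√J)
K = 6*√3 (K = √2*√((6 + 3)*6) = √2*√(9*6) = √2*√54 = √2*(3*√6) = 6*√3 ≈ 10.392)
17450 + (-68 + K)*78 = 17450 + (-68 + 6*√3)*78 = 17450 + (-5304 + 468*√3) = 12146 + 468*√3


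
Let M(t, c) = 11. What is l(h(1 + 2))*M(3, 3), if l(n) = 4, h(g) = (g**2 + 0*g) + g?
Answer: 44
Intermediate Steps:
h(g) = g + g**2 (h(g) = (g**2 + 0) + g = g**2 + g = g + g**2)
l(h(1 + 2))*M(3, 3) = 4*11 = 44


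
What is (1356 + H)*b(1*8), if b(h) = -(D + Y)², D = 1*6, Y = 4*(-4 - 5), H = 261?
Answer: -1455300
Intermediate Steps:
Y = -36 (Y = 4*(-9) = -36)
D = 6
b(h) = -900 (b(h) = -(6 - 36)² = -1*(-30)² = -1*900 = -900)
(1356 + H)*b(1*8) = (1356 + 261)*(-900) = 1617*(-900) = -1455300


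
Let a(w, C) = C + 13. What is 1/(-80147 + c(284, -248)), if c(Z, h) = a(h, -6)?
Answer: -1/80140 ≈ -1.2478e-5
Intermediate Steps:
a(w, C) = 13 + C
c(Z, h) = 7 (c(Z, h) = 13 - 6 = 7)
1/(-80147 + c(284, -248)) = 1/(-80147 + 7) = 1/(-80140) = -1/80140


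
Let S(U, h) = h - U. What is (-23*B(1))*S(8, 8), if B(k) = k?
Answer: 0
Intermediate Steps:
(-23*B(1))*S(8, 8) = (-23*1)*(8 - 1*8) = -23*(8 - 8) = -23*0 = 0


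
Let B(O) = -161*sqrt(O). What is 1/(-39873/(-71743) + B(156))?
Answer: -953536213/6937677837830665 - 1657352691778*sqrt(39)/20813033513491995 ≈ -0.00049743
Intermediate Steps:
1/(-39873/(-71743) + B(156)) = 1/(-39873/(-71743) - 322*sqrt(39)) = 1/(-39873*(-1/71743) - 322*sqrt(39)) = 1/(39873/71743 - 322*sqrt(39))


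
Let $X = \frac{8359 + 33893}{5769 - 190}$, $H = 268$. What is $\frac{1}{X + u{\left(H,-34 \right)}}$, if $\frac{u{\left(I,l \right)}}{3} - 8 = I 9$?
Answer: $\frac{797}{5792256} \approx 0.0001376$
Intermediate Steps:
$u{\left(I,l \right)} = 24 + 27 I$ ($u{\left(I,l \right)} = 24 + 3 I 9 = 24 + 3 \cdot 9 I = 24 + 27 I$)
$X = \frac{6036}{797}$ ($X = \frac{42252}{5579} = 42252 \cdot \frac{1}{5579} = \frac{6036}{797} \approx 7.5734$)
$\frac{1}{X + u{\left(H,-34 \right)}} = \frac{1}{\frac{6036}{797} + \left(24 + 27 \cdot 268\right)} = \frac{1}{\frac{6036}{797} + \left(24 + 7236\right)} = \frac{1}{\frac{6036}{797} + 7260} = \frac{1}{\frac{5792256}{797}} = \frac{797}{5792256}$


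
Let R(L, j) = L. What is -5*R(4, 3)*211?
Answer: -4220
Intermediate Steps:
-5*R(4, 3)*211 = -5*4*211 = -20*211 = -4220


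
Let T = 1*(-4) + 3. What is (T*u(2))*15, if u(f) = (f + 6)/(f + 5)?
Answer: -120/7 ≈ -17.143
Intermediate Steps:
u(f) = (6 + f)/(5 + f)
T = -1 (T = -4 + 3 = -1)
(T*u(2))*15 = -(6 + 2)/(5 + 2)*15 = -8/7*15 = -120/7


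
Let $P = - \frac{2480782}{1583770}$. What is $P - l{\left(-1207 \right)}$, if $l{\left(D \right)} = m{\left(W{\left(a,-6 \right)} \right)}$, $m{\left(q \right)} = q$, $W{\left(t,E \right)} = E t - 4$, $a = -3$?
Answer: $- \frac{12326781}{791885} \approx -15.566$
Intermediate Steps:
$W{\left(t,E \right)} = -4 + E t$
$l{\left(D \right)} = 14$ ($l{\left(D \right)} = -4 - -18 = -4 + 18 = 14$)
$P = - \frac{1240391}{791885}$ ($P = \left(-2480782\right) \frac{1}{1583770} = - \frac{1240391}{791885} \approx -1.5664$)
$P - l{\left(-1207 \right)} = - \frac{1240391}{791885} - 14 = - \frac{12326781}{791885}$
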